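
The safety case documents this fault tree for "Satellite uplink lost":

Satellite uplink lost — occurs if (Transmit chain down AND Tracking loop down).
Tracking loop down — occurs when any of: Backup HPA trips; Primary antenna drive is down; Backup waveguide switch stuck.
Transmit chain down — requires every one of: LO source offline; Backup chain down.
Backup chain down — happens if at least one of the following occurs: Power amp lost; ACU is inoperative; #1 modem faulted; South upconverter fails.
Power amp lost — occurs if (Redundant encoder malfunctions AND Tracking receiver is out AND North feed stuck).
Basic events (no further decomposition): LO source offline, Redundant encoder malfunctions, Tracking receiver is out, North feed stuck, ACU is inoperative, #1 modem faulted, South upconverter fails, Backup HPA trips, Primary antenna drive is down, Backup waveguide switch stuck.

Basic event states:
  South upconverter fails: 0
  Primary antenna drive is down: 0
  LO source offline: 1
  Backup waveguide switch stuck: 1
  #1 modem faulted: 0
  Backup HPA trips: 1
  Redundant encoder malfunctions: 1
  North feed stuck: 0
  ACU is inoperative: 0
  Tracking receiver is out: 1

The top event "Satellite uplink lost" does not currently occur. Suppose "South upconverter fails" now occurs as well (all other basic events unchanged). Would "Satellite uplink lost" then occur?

Counterfactual: set "South upconverter fails" to occurred.
Power amp lost [AND]: Redundant encoder malfunctions=occurs, Tracking receiver is out=occurs, North feed stuck=not → not all inputs occur → does not occur.
Backup chain down [OR]: Power amp lost=not, ACU is inoperative=not, #1 modem faulted=not, South upconverter fails=occurs → at least one input occurs → occurs.
Transmit chain down [AND]: LO source offline=occurs, Backup chain down=occurs → all inputs occur → occurs.
Tracking loop down [OR]: Backup HPA trips=occurs, Primary antenna drive is down=not, Backup waveguide switch stuck=occurs → at least one input occurs → occurs.
Satellite uplink lost [AND]: Transmit chain down=occurs, Tracking loop down=occurs → all inputs occur → occurs.

Yes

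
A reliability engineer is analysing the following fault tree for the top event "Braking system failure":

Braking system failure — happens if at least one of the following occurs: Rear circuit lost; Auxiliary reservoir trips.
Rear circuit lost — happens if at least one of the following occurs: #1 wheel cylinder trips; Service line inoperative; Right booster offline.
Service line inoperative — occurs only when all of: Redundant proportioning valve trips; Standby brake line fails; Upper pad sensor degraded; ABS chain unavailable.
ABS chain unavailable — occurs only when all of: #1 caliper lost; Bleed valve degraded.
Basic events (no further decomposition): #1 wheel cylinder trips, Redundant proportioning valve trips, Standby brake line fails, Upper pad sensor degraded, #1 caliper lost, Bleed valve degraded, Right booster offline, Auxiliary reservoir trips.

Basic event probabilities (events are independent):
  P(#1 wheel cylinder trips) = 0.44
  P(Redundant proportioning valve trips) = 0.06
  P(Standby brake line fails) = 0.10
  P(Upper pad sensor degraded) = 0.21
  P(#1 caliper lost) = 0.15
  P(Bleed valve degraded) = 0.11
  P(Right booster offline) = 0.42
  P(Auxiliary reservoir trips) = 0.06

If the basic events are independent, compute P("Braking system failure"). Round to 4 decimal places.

0.6947

P(ABS chain unavailable) [AND] = 0.15 × 0.11 = 0.016500
P(Service line inoperative) [AND] = 0.06 × 0.10 × 0.21 × 0.016500 = 0.000021
P(Rear circuit lost) [OR] = 1 − (1−0.44) × (1−0.000021) × (1−0.42) = 0.675207
P(Braking system failure) [OR] = 1 − (1−0.675207) × (1−0.06) = 0.694695
Rounded to 4 decimal places: P(Braking system failure) ≈ 0.6947.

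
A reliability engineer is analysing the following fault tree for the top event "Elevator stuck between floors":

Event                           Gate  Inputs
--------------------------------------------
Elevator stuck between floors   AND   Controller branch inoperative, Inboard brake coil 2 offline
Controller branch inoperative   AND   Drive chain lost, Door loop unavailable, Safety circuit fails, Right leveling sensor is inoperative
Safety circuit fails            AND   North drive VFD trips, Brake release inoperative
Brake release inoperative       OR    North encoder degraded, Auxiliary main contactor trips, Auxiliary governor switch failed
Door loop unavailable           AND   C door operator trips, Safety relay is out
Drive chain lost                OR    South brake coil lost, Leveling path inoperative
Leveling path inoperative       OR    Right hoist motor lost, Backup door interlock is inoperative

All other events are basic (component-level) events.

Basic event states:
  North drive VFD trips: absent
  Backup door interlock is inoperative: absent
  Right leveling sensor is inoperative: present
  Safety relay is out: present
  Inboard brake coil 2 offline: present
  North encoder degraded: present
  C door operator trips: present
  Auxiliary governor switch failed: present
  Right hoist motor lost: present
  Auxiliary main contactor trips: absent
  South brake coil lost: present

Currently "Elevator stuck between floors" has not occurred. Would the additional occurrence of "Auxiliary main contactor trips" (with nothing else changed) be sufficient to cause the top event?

Counterfactual: set "Auxiliary main contactor trips" to occurred.
Leveling path inoperative [OR]: Right hoist motor lost=occurs, Backup door interlock is inoperative=not → at least one input occurs → occurs.
Drive chain lost [OR]: South brake coil lost=occurs, Leveling path inoperative=occurs → at least one input occurs → occurs.
Door loop unavailable [AND]: C door operator trips=occurs, Safety relay is out=occurs → all inputs occur → occurs.
Brake release inoperative [OR]: North encoder degraded=occurs, Auxiliary main contactor trips=occurs, Auxiliary governor switch failed=occurs → at least one input occurs → occurs.
Safety circuit fails [AND]: North drive VFD trips=not, Brake release inoperative=occurs → not all inputs occur → does not occur.
Controller branch inoperative [AND]: Drive chain lost=occurs, Door loop unavailable=occurs, Safety circuit fails=not, Right leveling sensor is inoperative=occurs → not all inputs occur → does not occur.
Elevator stuck between floors [AND]: Controller branch inoperative=not, Inboard brake coil 2 offline=occurs → not all inputs occur → does not occur.

No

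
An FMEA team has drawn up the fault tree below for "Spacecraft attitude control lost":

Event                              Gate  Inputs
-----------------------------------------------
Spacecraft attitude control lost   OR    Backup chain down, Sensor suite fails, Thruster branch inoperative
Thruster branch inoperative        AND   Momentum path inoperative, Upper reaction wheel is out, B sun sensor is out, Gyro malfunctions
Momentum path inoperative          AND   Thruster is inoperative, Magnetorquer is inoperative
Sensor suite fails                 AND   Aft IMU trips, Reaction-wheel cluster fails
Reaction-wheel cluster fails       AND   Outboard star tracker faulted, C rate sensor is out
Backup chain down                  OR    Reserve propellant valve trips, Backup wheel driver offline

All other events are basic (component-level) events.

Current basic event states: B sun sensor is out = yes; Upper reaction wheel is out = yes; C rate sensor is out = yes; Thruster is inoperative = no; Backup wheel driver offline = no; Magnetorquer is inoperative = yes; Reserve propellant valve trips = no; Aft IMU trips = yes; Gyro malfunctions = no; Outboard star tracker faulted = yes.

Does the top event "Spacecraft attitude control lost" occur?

Backup chain down [OR]: Reserve propellant valve trips=not, Backup wheel driver offline=not → no input occurs → does not occur.
Reaction-wheel cluster fails [AND]: Outboard star tracker faulted=occurs, C rate sensor is out=occurs → all inputs occur → occurs.
Sensor suite fails [AND]: Aft IMU trips=occurs, Reaction-wheel cluster fails=occurs → all inputs occur → occurs.
Momentum path inoperative [AND]: Thruster is inoperative=not, Magnetorquer is inoperative=occurs → not all inputs occur → does not occur.
Thruster branch inoperative [AND]: Momentum path inoperative=not, Upper reaction wheel is out=occurs, B sun sensor is out=occurs, Gyro malfunctions=not → not all inputs occur → does not occur.
Spacecraft attitude control lost [OR]: Backup chain down=not, Sensor suite fails=occurs, Thruster branch inoperative=not → at least one input occurs → occurs.

Yes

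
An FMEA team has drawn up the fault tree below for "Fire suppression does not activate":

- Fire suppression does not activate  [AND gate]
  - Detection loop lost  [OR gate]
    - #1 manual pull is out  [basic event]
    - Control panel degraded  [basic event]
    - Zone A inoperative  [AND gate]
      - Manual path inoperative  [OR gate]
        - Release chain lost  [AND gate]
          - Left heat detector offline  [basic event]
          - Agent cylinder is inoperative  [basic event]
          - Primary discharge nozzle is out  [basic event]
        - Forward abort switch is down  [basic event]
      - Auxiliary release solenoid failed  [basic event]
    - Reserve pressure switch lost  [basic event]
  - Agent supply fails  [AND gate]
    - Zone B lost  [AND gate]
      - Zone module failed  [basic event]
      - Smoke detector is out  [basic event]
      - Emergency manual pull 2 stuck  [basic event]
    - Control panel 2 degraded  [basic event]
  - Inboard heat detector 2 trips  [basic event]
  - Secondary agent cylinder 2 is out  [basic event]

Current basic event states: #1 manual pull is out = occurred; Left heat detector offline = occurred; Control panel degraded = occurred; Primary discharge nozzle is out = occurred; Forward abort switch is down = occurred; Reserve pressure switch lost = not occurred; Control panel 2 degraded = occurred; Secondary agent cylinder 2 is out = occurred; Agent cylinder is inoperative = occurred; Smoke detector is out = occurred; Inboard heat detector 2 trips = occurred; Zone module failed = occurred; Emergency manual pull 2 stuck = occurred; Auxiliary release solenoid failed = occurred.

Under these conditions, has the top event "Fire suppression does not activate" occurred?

Yes

Release chain lost [AND]: Left heat detector offline=occurs, Agent cylinder is inoperative=occurs, Primary discharge nozzle is out=occurs → all inputs occur → occurs.
Manual path inoperative [OR]: Release chain lost=occurs, Forward abort switch is down=occurs → at least one input occurs → occurs.
Zone A inoperative [AND]: Manual path inoperative=occurs, Auxiliary release solenoid failed=occurs → all inputs occur → occurs.
Detection loop lost [OR]: #1 manual pull is out=occurs, Control panel degraded=occurs, Zone A inoperative=occurs, Reserve pressure switch lost=not → at least one input occurs → occurs.
Zone B lost [AND]: Zone module failed=occurs, Smoke detector is out=occurs, Emergency manual pull 2 stuck=occurs → all inputs occur → occurs.
Agent supply fails [AND]: Zone B lost=occurs, Control panel 2 degraded=occurs → all inputs occur → occurs.
Fire suppression does not activate [AND]: Detection loop lost=occurs, Agent supply fails=occurs, Inboard heat detector 2 trips=occurs, Secondary agent cylinder 2 is out=occurs → all inputs occur → occurs.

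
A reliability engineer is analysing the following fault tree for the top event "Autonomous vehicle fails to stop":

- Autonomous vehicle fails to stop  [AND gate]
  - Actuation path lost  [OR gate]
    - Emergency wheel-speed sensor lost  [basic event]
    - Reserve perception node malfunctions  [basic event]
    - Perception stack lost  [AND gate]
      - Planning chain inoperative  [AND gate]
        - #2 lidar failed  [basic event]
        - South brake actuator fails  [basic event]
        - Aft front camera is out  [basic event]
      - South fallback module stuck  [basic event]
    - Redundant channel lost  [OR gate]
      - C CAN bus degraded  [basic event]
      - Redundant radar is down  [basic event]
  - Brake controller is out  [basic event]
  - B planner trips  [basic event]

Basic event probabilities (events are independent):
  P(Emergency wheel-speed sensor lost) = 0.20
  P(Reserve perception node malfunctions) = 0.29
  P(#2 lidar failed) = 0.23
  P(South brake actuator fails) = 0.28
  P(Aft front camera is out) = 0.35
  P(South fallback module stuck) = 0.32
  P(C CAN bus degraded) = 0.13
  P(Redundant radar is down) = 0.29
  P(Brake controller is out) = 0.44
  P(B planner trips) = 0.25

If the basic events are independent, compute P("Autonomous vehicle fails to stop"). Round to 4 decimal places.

P(Planning chain inoperative) [AND] = 0.23 × 0.28 × 0.35 = 0.022540
P(Perception stack lost) [AND] = 0.022540 × 0.32 = 0.007213
P(Redundant channel lost) [OR] = 1 − (1−0.13) × (1−0.29) = 0.382300
P(Actuation path lost) [OR] = 1 − (1−0.20) × (1−0.29) × (1−0.007213) × (1−0.382300) = 0.651677
P(Autonomous vehicle fails to stop) [AND] = 0.651677 × 0.44 × 0.25 = 0.071684
Rounded to 4 decimal places: P(Autonomous vehicle fails to stop) ≈ 0.0717.

0.0717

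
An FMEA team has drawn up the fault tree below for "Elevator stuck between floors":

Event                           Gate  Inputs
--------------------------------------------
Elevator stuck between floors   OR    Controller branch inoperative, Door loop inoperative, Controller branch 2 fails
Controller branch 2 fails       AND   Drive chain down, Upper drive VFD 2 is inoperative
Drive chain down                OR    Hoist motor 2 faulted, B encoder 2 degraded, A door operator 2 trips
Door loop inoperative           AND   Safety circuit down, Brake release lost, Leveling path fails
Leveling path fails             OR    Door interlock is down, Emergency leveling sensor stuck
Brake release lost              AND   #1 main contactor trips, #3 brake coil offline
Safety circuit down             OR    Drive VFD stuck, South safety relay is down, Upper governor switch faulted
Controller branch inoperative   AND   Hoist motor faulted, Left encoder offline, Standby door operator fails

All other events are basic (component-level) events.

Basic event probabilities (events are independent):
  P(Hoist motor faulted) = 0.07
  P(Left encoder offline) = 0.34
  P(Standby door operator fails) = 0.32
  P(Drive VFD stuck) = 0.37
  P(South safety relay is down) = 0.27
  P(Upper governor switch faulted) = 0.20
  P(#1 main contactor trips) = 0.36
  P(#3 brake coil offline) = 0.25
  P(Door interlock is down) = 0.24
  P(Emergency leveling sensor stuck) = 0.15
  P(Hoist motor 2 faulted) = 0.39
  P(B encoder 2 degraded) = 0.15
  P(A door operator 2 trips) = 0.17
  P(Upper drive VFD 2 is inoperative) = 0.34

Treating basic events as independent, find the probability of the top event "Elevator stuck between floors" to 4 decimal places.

P(Controller branch inoperative) [AND] = 0.07 × 0.34 × 0.32 = 0.007616
P(Safety circuit down) [OR] = 1 − (1−0.37) × (1−0.27) × (1−0.20) = 0.632080
P(Brake release lost) [AND] = 0.36 × 0.25 = 0.090000
P(Leveling path fails) [OR] = 1 − (1−0.24) × (1−0.15) = 0.354000
P(Door loop inoperative) [AND] = 0.632080 × 0.090000 × 0.354000 = 0.020138
P(Drive chain down) [OR] = 1 − (1−0.39) × (1−0.15) × (1−0.17) = 0.569645
P(Controller branch 2 fails) [AND] = 0.569645 × 0.34 = 0.193679
P(Elevator stuck between floors) [OR] = 1 − (1−0.007616) × (1−0.020138) × (1−0.193679) = 0.215934
Rounded to 4 decimal places: P(Elevator stuck between floors) ≈ 0.2159.

0.2159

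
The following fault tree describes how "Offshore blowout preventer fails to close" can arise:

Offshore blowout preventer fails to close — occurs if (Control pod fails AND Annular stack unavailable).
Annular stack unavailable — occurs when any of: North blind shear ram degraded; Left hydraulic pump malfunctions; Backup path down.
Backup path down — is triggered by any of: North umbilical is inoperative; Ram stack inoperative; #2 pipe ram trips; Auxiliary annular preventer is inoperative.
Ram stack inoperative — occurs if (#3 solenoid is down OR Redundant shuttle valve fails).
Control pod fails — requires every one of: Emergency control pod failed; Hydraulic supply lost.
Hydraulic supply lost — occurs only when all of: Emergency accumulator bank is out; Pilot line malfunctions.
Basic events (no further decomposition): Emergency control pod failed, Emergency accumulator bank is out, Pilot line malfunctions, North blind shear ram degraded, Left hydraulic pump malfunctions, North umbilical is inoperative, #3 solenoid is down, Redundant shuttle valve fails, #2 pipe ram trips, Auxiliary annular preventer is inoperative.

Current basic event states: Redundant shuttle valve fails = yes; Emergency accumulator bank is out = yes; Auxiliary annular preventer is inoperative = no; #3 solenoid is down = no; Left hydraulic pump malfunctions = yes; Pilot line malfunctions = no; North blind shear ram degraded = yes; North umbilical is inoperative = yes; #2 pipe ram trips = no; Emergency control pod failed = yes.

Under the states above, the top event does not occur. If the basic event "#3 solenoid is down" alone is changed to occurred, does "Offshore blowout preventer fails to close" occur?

Counterfactual: set "#3 solenoid is down" to occurred.
Hydraulic supply lost [AND]: Emergency accumulator bank is out=occurs, Pilot line malfunctions=not → not all inputs occur → does not occur.
Control pod fails [AND]: Emergency control pod failed=occurs, Hydraulic supply lost=not → not all inputs occur → does not occur.
Ram stack inoperative [OR]: #3 solenoid is down=occurs, Redundant shuttle valve fails=occurs → at least one input occurs → occurs.
Backup path down [OR]: North umbilical is inoperative=occurs, Ram stack inoperative=occurs, #2 pipe ram trips=not, Auxiliary annular preventer is inoperative=not → at least one input occurs → occurs.
Annular stack unavailable [OR]: North blind shear ram degraded=occurs, Left hydraulic pump malfunctions=occurs, Backup path down=occurs → at least one input occurs → occurs.
Offshore blowout preventer fails to close [AND]: Control pod fails=not, Annular stack unavailable=occurs → not all inputs occur → does not occur.

No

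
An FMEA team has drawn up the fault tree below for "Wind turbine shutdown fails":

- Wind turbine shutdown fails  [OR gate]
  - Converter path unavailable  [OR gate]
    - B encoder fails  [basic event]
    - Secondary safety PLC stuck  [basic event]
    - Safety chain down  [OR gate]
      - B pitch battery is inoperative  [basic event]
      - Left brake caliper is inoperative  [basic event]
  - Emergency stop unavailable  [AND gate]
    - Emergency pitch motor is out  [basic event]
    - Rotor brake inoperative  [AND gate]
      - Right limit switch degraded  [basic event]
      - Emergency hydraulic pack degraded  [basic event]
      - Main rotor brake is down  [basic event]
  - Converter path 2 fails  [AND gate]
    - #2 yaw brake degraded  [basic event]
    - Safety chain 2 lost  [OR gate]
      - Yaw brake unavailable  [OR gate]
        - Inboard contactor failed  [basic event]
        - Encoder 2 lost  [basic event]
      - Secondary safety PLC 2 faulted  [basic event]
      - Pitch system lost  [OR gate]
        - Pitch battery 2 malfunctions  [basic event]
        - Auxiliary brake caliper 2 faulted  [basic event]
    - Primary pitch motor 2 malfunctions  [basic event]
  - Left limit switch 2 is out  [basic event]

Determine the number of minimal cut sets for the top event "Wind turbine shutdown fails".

11

Safety chain down [OR]: union of children's cut sets → 2 cut set(s).
Converter path unavailable [OR]: union of children's cut sets → 4 cut set(s).
Rotor brake inoperative [AND]: one cut set from each child combined → 1 × 1 × 1 = 1 cut set(s).
Emergency stop unavailable [AND]: one cut set from each child combined → 1 × 1 = 1 cut set(s).
Yaw brake unavailable [OR]: union of children's cut sets → 2 cut set(s).
Pitch system lost [OR]: union of children's cut sets → 2 cut set(s).
Safety chain 2 lost [OR]: union of children's cut sets → 5 cut set(s).
Converter path 2 fails [AND]: one cut set from each child combined → 1 × 5 × 1 = 5 cut set(s).
Wind turbine shutdown fails [OR]: union of children's cut sets → 11 cut set(s).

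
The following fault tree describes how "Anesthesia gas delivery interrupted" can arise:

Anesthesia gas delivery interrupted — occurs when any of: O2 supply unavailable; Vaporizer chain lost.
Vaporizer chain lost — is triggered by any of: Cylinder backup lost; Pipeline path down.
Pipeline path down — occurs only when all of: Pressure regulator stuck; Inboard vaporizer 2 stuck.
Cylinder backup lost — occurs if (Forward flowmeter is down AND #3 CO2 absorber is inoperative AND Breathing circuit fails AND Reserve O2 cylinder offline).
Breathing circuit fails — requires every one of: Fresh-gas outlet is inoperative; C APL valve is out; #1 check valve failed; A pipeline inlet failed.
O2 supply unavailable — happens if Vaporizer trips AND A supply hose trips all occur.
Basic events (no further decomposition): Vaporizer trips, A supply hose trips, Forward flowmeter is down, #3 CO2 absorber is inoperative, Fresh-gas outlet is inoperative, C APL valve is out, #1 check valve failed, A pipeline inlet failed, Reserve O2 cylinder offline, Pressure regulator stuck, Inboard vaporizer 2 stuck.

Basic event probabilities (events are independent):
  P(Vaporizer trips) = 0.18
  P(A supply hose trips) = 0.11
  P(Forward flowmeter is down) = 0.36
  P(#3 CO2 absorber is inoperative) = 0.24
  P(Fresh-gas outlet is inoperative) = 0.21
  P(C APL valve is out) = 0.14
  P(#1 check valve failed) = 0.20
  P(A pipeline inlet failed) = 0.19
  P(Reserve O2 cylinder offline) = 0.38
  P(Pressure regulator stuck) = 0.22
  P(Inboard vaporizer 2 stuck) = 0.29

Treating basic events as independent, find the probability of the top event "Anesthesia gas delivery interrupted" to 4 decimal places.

0.0824

P(O2 supply unavailable) [AND] = 0.18 × 0.11 = 0.019800
P(Breathing circuit fails) [AND] = 0.21 × 0.14 × 0.20 × 0.19 = 0.001117
P(Cylinder backup lost) [AND] = 0.36 × 0.24 × 0.001117 × 0.38 = 0.000037
P(Pipeline path down) [AND] = 0.22 × 0.29 = 0.063800
P(Vaporizer chain lost) [OR] = 1 − (1−0.000037) × (1−0.063800) = 0.063835
P(Anesthesia gas delivery interrupted) [OR] = 1 − (1−0.019800) × (1−0.063835) = 0.082371
Rounded to 4 decimal places: P(Anesthesia gas delivery interrupted) ≈ 0.0824.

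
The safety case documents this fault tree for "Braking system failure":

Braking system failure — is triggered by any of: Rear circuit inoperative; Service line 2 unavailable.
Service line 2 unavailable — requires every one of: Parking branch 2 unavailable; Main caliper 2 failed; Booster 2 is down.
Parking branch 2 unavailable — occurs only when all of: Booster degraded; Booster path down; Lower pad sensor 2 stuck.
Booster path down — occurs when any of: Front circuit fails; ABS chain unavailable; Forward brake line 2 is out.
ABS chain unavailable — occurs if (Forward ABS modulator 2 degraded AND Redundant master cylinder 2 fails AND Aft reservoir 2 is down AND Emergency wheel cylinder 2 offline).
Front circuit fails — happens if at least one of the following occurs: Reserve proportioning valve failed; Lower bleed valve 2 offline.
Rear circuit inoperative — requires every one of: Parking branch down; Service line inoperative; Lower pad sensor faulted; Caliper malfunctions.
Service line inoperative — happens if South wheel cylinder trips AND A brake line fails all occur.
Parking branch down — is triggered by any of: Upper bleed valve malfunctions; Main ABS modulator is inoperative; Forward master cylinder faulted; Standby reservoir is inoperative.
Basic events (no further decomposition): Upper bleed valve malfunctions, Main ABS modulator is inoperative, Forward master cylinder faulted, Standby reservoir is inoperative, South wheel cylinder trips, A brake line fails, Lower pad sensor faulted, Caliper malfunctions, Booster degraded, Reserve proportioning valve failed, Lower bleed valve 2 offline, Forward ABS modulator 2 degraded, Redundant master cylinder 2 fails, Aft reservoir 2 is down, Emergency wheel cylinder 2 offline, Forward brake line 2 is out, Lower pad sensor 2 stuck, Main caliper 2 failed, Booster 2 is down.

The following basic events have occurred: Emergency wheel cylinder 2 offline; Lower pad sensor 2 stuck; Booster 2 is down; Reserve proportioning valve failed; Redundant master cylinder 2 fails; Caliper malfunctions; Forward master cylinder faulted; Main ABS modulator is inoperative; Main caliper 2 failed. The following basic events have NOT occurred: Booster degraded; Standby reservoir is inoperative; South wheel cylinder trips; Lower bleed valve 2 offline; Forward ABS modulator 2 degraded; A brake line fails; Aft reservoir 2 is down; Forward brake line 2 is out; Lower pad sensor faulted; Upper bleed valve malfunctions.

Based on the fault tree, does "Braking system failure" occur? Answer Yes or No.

Parking branch down [OR]: Upper bleed valve malfunctions=not, Main ABS modulator is inoperative=occurs, Forward master cylinder faulted=occurs, Standby reservoir is inoperative=not → at least one input occurs → occurs.
Service line inoperative [AND]: South wheel cylinder trips=not, A brake line fails=not → not all inputs occur → does not occur.
Rear circuit inoperative [AND]: Parking branch down=occurs, Service line inoperative=not, Lower pad sensor faulted=not, Caliper malfunctions=occurs → not all inputs occur → does not occur.
Front circuit fails [OR]: Reserve proportioning valve failed=occurs, Lower bleed valve 2 offline=not → at least one input occurs → occurs.
ABS chain unavailable [AND]: Forward ABS modulator 2 degraded=not, Redundant master cylinder 2 fails=occurs, Aft reservoir 2 is down=not, Emergency wheel cylinder 2 offline=occurs → not all inputs occur → does not occur.
Booster path down [OR]: Front circuit fails=occurs, ABS chain unavailable=not, Forward brake line 2 is out=not → at least one input occurs → occurs.
Parking branch 2 unavailable [AND]: Booster degraded=not, Booster path down=occurs, Lower pad sensor 2 stuck=occurs → not all inputs occur → does not occur.
Service line 2 unavailable [AND]: Parking branch 2 unavailable=not, Main caliper 2 failed=occurs, Booster 2 is down=occurs → not all inputs occur → does not occur.
Braking system failure [OR]: Rear circuit inoperative=not, Service line 2 unavailable=not → no input occurs → does not occur.

No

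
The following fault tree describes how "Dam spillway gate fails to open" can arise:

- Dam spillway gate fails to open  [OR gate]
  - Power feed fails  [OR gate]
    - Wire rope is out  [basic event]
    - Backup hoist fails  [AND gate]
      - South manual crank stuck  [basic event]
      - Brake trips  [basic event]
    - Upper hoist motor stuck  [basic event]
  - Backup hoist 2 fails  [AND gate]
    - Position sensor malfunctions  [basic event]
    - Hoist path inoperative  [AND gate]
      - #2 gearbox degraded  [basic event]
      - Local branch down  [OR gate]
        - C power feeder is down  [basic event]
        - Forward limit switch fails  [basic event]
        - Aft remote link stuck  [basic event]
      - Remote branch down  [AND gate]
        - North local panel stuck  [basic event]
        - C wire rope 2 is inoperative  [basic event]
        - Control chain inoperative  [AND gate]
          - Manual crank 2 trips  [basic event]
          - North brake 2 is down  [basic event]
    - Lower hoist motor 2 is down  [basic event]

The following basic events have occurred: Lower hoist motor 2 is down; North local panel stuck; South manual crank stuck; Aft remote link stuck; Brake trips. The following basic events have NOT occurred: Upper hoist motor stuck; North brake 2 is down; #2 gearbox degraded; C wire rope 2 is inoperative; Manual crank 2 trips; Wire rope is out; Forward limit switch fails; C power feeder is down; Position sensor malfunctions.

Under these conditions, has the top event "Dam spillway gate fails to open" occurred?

Yes

Backup hoist fails [AND]: South manual crank stuck=occurs, Brake trips=occurs → all inputs occur → occurs.
Power feed fails [OR]: Wire rope is out=not, Backup hoist fails=occurs, Upper hoist motor stuck=not → at least one input occurs → occurs.
Local branch down [OR]: C power feeder is down=not, Forward limit switch fails=not, Aft remote link stuck=occurs → at least one input occurs → occurs.
Control chain inoperative [AND]: Manual crank 2 trips=not, North brake 2 is down=not → not all inputs occur → does not occur.
Remote branch down [AND]: North local panel stuck=occurs, C wire rope 2 is inoperative=not, Control chain inoperative=not → not all inputs occur → does not occur.
Hoist path inoperative [AND]: #2 gearbox degraded=not, Local branch down=occurs, Remote branch down=not → not all inputs occur → does not occur.
Backup hoist 2 fails [AND]: Position sensor malfunctions=not, Hoist path inoperative=not, Lower hoist motor 2 is down=occurs → not all inputs occur → does not occur.
Dam spillway gate fails to open [OR]: Power feed fails=occurs, Backup hoist 2 fails=not → at least one input occurs → occurs.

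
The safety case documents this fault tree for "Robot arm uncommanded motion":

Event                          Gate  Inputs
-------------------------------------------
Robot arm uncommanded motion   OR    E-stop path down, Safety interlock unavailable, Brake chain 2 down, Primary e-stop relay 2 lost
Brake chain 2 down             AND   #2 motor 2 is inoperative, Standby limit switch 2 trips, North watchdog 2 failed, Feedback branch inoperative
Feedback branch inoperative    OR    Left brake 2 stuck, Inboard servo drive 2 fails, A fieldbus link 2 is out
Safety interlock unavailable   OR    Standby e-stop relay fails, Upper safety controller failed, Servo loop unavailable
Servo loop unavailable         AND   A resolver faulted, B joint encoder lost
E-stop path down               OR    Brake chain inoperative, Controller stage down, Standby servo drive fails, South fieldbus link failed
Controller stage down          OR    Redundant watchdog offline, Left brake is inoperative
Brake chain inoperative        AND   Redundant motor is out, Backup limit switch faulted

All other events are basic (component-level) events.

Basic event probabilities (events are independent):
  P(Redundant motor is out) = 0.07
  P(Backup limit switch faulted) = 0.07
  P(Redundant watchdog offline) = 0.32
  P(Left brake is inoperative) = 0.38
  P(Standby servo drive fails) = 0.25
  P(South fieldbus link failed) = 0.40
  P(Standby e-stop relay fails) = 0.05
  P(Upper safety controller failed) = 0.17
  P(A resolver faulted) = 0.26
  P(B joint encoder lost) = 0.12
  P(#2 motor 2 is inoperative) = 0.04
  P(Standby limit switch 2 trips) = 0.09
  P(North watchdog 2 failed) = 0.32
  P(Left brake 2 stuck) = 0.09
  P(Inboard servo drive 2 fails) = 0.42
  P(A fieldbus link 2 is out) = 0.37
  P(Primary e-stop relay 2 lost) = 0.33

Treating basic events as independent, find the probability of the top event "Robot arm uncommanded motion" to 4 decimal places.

0.9034

P(Brake chain inoperative) [AND] = 0.07 × 0.07 = 0.004900
P(Controller stage down) [OR] = 1 − (1−0.32) × (1−0.38) = 0.578400
P(E-stop path down) [OR] = 1 − (1−0.004900) × (1−0.578400) × (1−0.25) × (1−0.40) = 0.811210
P(Servo loop unavailable) [AND] = 0.26 × 0.12 = 0.031200
P(Safety interlock unavailable) [OR] = 1 − (1−0.05) × (1−0.17) × (1−0.031200) = 0.236101
P(Feedback branch inoperative) [OR] = 1 − (1−0.09) × (1−0.42) × (1−0.37) = 0.667486
P(Brake chain 2 down) [AND] = 0.04 × 0.09 × 0.32 × 0.667486 = 0.000769
P(Robot arm uncommanded motion) [OR] = 1 − (1−0.811210) × (1−0.236101) × (1−0.000769) × (1−0.33) = 0.903449
Rounded to 4 decimal places: P(Robot arm uncommanded motion) ≈ 0.9034.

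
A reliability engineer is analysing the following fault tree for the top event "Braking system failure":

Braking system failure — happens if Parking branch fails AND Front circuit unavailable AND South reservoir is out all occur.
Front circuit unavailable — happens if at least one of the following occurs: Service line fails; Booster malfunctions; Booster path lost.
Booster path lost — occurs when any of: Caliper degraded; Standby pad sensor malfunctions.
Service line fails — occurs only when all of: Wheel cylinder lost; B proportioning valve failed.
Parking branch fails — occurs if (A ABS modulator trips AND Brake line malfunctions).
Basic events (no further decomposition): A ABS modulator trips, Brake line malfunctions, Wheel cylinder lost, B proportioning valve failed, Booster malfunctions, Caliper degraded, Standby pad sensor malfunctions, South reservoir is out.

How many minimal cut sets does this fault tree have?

Parking branch fails [AND]: one cut set from each child combined → 1 × 1 = 1 cut set(s).
Service line fails [AND]: one cut set from each child combined → 1 × 1 = 1 cut set(s).
Booster path lost [OR]: union of children's cut sets → 2 cut set(s).
Front circuit unavailable [OR]: union of children's cut sets → 4 cut set(s).
Braking system failure [AND]: one cut set from each child combined → 1 × 4 × 1 = 4 cut set(s).
Minimal cut sets: {A ABS modulator trips, B proportioning valve failed, Brake line malfunctions, South reservoir is out, Wheel cylinder lost}; {A ABS modulator trips, Booster malfunctions, Brake line malfunctions, South reservoir is out}; {A ABS modulator trips, Brake line malfunctions, Caliper degraded, South reservoir is out}; {A ABS modulator trips, Brake line malfunctions, South reservoir is out, Standby pad sensor malfunctions}.

4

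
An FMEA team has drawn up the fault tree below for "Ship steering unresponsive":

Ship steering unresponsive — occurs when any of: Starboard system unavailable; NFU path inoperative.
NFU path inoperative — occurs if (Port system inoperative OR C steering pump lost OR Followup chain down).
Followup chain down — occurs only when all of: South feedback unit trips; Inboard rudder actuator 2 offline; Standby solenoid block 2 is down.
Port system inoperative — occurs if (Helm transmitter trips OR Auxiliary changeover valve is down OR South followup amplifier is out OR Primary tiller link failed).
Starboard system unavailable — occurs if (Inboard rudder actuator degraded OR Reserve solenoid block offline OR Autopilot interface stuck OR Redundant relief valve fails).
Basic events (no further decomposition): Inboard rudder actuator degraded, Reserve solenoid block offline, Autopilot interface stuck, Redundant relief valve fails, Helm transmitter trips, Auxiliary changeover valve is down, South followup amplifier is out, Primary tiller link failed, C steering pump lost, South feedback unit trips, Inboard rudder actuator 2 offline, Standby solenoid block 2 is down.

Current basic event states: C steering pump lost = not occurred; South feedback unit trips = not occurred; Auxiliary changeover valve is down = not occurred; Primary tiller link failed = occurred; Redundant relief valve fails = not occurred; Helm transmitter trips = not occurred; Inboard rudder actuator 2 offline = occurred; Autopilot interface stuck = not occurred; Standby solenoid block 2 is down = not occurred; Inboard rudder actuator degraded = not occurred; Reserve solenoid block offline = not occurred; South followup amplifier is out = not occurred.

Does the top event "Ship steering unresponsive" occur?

Yes

Starboard system unavailable [OR]: Inboard rudder actuator degraded=not, Reserve solenoid block offline=not, Autopilot interface stuck=not, Redundant relief valve fails=not → no input occurs → does not occur.
Port system inoperative [OR]: Helm transmitter trips=not, Auxiliary changeover valve is down=not, South followup amplifier is out=not, Primary tiller link failed=occurs → at least one input occurs → occurs.
Followup chain down [AND]: South feedback unit trips=not, Inboard rudder actuator 2 offline=occurs, Standby solenoid block 2 is down=not → not all inputs occur → does not occur.
NFU path inoperative [OR]: Port system inoperative=occurs, C steering pump lost=not, Followup chain down=not → at least one input occurs → occurs.
Ship steering unresponsive [OR]: Starboard system unavailable=not, NFU path inoperative=occurs → at least one input occurs → occurs.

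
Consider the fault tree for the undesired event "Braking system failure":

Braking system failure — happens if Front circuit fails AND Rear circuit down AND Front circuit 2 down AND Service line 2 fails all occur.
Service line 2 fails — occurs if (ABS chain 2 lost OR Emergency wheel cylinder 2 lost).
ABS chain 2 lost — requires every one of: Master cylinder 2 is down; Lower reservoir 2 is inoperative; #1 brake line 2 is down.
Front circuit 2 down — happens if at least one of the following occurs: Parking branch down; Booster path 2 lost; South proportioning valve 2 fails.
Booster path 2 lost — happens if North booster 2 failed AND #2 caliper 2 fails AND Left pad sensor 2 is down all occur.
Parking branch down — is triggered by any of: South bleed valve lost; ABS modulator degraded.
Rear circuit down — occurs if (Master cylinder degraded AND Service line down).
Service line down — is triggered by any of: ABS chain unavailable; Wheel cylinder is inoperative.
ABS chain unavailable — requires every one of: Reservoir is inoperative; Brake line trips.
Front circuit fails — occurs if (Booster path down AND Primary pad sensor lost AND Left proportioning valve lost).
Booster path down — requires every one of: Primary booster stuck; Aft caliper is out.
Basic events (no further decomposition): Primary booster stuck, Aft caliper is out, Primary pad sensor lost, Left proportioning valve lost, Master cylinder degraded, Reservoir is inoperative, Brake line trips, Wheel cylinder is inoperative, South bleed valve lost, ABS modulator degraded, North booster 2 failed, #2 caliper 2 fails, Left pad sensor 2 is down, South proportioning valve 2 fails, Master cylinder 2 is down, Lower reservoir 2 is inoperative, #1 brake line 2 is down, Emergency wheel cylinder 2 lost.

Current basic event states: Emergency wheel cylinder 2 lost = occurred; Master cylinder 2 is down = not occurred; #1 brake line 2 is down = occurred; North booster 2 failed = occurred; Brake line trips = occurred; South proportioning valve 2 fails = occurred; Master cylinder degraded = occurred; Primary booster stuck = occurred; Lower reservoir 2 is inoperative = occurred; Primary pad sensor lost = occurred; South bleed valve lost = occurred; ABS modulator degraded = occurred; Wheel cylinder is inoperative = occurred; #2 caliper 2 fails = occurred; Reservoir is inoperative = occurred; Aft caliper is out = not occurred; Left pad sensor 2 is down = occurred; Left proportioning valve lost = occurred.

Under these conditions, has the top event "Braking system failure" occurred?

Booster path down [AND]: Primary booster stuck=occurs, Aft caliper is out=not → not all inputs occur → does not occur.
Front circuit fails [AND]: Booster path down=not, Primary pad sensor lost=occurs, Left proportioning valve lost=occurs → not all inputs occur → does not occur.
ABS chain unavailable [AND]: Reservoir is inoperative=occurs, Brake line trips=occurs → all inputs occur → occurs.
Service line down [OR]: ABS chain unavailable=occurs, Wheel cylinder is inoperative=occurs → at least one input occurs → occurs.
Rear circuit down [AND]: Master cylinder degraded=occurs, Service line down=occurs → all inputs occur → occurs.
Parking branch down [OR]: South bleed valve lost=occurs, ABS modulator degraded=occurs → at least one input occurs → occurs.
Booster path 2 lost [AND]: North booster 2 failed=occurs, #2 caliper 2 fails=occurs, Left pad sensor 2 is down=occurs → all inputs occur → occurs.
Front circuit 2 down [OR]: Parking branch down=occurs, Booster path 2 lost=occurs, South proportioning valve 2 fails=occurs → at least one input occurs → occurs.
ABS chain 2 lost [AND]: Master cylinder 2 is down=not, Lower reservoir 2 is inoperative=occurs, #1 brake line 2 is down=occurs → not all inputs occur → does not occur.
Service line 2 fails [OR]: ABS chain 2 lost=not, Emergency wheel cylinder 2 lost=occurs → at least one input occurs → occurs.
Braking system failure [AND]: Front circuit fails=not, Rear circuit down=occurs, Front circuit 2 down=occurs, Service line 2 fails=occurs → not all inputs occur → does not occur.

No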